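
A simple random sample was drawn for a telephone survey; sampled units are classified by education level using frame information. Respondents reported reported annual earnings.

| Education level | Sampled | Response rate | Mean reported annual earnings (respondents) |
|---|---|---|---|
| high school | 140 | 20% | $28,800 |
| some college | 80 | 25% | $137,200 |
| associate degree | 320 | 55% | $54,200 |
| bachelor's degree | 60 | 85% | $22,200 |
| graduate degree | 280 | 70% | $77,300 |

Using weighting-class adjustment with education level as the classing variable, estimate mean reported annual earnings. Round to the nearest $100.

$62,900

With weight = n_sampled/n_responded per class, the weighted class total is n_sampled:
  high school: 140 × 28,800 = 4,032,000
  some college: 80 × 137,200 = 10,976,000
  associate degree: 320 × 54,200 = 17,344,000
  bachelor's degree: 60 × 22,200 = 1,332,000
  graduate degree: 280 × 77,300 = 21,644,000
Adjusted estimate = 55,328,000 / 880 = 62872.7 → $62,900.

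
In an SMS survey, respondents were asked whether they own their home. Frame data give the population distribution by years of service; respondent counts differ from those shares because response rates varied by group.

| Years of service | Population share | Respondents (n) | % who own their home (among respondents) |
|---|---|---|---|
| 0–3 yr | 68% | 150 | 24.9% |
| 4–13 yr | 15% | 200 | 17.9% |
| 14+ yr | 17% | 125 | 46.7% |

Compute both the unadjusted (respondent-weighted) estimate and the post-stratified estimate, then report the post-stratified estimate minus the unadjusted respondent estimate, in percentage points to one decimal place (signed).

Unadjusted (pooled respondent) estimate weights by respondent counts:
  (150/475)×24.9 + (200/475)×17.9 + (125/475)×46.7 = 27.6895%
Post-stratifying to population shares instead:
  0.68×24.9 + 0.15×17.9 + 0.17×46.7 = 27.556%
Difference = 27.556 − 27.6895 = -0.1335 pp.

-0.1 percentage points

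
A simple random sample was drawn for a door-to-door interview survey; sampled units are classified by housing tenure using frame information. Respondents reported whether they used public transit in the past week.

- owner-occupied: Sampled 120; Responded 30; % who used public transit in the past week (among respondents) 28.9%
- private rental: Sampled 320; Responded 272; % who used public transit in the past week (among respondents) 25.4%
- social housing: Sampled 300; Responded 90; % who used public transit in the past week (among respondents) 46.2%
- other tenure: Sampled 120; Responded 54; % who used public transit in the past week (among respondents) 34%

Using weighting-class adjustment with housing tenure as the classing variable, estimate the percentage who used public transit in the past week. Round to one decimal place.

34.3%

Response rates by class: owner-occupied 30/120 = 25%, private rental 272/320 = 85%, social housing 90/300 = 30%, other tenure 54/120 = 45%.
Weighting each respondent by the inverse class response rate inflates each class back to its sampled size, so the class weight is n_sampled:
  owner-occupied: 120 × 28.9 = 3468
  private rental: 320 × 25.4 = 8128
  social housing: 300 × 46.2 = 13,860
  other tenure: 120 × 34 = 4080
Adjusted estimate = 29,536 / 860 = 34.3442 → 34.3%.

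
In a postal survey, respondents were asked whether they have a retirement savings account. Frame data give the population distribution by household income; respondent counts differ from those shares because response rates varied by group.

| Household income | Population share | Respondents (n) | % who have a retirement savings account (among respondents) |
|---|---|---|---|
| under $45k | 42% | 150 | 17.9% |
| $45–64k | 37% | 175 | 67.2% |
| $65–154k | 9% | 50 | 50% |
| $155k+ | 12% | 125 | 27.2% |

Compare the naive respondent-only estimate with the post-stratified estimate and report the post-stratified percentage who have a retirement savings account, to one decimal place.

Naive respondent-only estimate (weights = respondent counts):
  (150/500)×17.9 + (175/500)×67.2 + (50/500)×50 + (125/500)×27.2 = 40.69%
Reweighting by population household income shares:
  0.42×17.9 + 0.37×67.2 + 0.09×50 + 0.12×27.2 = 40.146%

40.1%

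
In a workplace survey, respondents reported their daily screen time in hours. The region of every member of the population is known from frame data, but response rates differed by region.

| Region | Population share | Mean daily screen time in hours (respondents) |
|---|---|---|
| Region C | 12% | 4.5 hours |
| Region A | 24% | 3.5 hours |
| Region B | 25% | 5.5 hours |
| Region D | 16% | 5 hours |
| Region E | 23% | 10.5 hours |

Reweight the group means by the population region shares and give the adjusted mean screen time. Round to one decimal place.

6.0

Each cell contributes population-share × respondent value:
  Region C: 0.12 × 4.5 = 0.54
  Region A: 0.24 × 3.5 = 0.84
  Region B: 0.25 × 5.5 = 1.375
  Region D: 0.16 × 5 = 0.8
  Region E: 0.23 × 10.5 = 2.415
Post-stratified estimate = 5.97 → 6.0.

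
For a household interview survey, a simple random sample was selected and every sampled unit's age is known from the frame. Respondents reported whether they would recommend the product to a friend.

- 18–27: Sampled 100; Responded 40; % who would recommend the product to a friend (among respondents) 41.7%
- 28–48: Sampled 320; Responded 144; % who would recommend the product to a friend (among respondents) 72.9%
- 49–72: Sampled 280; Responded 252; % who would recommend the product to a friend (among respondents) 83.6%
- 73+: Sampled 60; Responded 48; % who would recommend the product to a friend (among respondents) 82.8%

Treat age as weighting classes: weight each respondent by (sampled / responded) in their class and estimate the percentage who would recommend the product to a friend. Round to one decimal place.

73.5%

Response rates by class: 18–27 40/100 = 40%, 28–48 144/320 = 45%, 49–72 252/280 = 90%, 73+ 48/60 = 80%.
Inverse-response-rate weighting restores each class to its sampled count, so class totals weight by n_sampled:
  18–27: 100 × 41.7 = 4170
  28–48: 320 × 72.9 = 23,328
  49–72: 280 × 83.6 = 23,408
  73+: 60 × 82.8 = 4968
Adjusted estimate = 55,874 / 760 = 73.5184 → 73.5%.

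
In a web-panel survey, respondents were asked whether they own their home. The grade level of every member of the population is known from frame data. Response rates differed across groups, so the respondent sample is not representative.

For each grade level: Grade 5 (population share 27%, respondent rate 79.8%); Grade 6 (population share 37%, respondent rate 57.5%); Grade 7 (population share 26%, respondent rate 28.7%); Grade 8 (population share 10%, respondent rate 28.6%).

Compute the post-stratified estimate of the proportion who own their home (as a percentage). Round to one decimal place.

53.1%

Reweight to the known grade level distribution:
  Grade 5: 0.27 × 79.8 = 21.546
  Grade 6: 0.37 × 57.5 = 21.275
  Grade 7: 0.26 × 28.7 = 7.462
  Grade 8: 0.1 × 28.6 = 2.86
Post-stratified estimate = 53.143 → 53.1%.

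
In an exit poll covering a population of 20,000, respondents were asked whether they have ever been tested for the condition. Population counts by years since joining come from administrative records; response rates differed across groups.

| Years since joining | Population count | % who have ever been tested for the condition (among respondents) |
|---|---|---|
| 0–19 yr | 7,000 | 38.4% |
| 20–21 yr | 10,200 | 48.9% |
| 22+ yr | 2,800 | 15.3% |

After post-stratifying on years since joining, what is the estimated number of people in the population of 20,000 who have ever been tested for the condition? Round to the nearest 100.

Apply each group's respondent rate to its population count:
  0–19 yr: 7,000 × 38.4% = 2688
  20–21 yr: 10,200 × 48.9% = 4987.8
  22+ yr: 2,800 × 15.3% = 428.4
Estimated total = 8104.2 → 8,100.

8,100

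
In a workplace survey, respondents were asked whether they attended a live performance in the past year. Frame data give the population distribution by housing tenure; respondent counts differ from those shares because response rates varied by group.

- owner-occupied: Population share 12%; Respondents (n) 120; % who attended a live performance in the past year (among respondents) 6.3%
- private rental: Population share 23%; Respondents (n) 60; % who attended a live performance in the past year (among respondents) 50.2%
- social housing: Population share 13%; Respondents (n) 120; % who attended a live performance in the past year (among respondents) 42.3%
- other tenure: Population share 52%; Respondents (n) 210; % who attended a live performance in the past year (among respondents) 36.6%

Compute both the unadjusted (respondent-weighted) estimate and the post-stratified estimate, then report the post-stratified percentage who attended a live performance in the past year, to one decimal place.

Unadjusted (pooled respondent) estimate weights by respondent counts:
  (120/510)×6.3 + (60/510)×50.2 + (120/510)×42.3 + (210/510)×36.6 = 32.4118%
Post-stratified estimate weights by population shares:
  0.12×6.3 + 0.23×50.2 + 0.13×42.3 + 0.52×36.6 = 36.833%

36.8%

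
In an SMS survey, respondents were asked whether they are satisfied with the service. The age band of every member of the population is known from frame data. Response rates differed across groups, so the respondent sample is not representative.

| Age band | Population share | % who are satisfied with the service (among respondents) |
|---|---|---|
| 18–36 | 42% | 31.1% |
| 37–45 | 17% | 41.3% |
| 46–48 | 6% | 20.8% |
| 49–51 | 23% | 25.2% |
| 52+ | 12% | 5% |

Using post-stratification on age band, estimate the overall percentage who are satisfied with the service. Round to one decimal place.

27.7%

Each cell contributes population-share × respondent value:
  18–36: 0.42 × 31.1 = 13.062
  37–45: 0.17 × 41.3 = 7.021
  46–48: 0.06 × 20.8 = 1.248
  49–51: 0.23 × 25.2 = 5.796
  52+: 0.12 × 5 = 0.6
Post-stratified estimate = 27.727 → 27.7%.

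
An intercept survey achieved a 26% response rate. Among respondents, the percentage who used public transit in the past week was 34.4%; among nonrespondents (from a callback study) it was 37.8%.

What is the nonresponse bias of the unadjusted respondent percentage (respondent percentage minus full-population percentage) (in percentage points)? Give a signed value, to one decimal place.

Nonresponse fraction = 1 − 0.26 = 0.74.
Bias = (nonresponse fraction) × (respondent percentage − nonrespondent percentage)
     = 0.74 × (34.4 − 37.8) = 0.74 × -3.4 = -2.516.

-2.5 percentage points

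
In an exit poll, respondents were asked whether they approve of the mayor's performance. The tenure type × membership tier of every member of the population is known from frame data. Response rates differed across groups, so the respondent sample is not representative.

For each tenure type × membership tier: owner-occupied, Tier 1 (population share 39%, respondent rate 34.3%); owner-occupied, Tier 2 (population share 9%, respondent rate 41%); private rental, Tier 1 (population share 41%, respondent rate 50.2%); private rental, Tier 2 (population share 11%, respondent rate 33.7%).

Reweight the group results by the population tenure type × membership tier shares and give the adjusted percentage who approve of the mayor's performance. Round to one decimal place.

Each cell contributes population-share × respondent value:
  owner-occupied, Tier 1: 0.39 × 34.3 = 13.377
  owner-occupied, Tier 2: 0.09 × 41 = 3.69
  private rental, Tier 1: 0.41 × 50.2 = 20.582
  private rental, Tier 2: 0.11 × 33.7 = 3.707
Post-stratified estimate = 41.356 → 41.4%.

41.4%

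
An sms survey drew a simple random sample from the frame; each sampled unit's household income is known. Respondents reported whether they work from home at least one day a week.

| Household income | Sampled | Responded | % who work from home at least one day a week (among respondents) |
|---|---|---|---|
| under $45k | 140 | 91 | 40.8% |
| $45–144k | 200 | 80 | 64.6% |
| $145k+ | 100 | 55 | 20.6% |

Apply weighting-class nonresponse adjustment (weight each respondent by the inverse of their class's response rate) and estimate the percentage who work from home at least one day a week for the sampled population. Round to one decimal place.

47.0%

Class response rates: under $45k 91/140 = 65%, $45–144k 80/200 = 40%, $145k+ 55/100 = 55%.
Each respondent's weight = sampled/responded in their class; summing within a class gives n_sampled, so:
  under $45k: 140 × 40.8 = 5712
  $45–144k: 200 × 64.6 = 12920
  $145k+: 100 × 20.6 = 2060
Adjusted estimate = 20,692 / 440 = 47.0273 → 47.0%.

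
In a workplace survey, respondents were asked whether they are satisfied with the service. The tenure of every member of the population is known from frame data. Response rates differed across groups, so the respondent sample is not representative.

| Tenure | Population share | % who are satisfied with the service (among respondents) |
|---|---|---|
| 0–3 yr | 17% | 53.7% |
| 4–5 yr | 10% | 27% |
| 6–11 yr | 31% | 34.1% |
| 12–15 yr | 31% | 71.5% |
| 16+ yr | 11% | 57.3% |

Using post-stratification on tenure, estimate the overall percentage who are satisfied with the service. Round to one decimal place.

50.9%

Post-stratification weights by population share, not respondent share:
  0–3 yr: 0.17 × 53.7 = 9.129
  4–5 yr: 0.1 × 27 = 2.7
  6–11 yr: 0.31 × 34.1 = 10.571
  12–15 yr: 0.31 × 71.5 = 22.165
  16+ yr: 0.11 × 57.3 = 6.303
Post-stratified estimate = 50.868 → 50.9%.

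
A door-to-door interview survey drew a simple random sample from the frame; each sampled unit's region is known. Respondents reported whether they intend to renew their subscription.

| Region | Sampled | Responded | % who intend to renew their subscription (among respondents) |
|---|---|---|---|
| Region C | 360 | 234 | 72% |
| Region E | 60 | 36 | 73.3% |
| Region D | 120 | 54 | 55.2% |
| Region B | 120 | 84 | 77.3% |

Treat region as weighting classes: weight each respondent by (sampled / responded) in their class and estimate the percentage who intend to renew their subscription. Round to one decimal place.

70.0%

Response rates by class: Region C 234/360 = 65%, Region E 36/60 = 60%, Region D 54/120 = 45%, Region B 84/120 = 70%.
Weighting each respondent by the inverse class response rate inflates each class back to its sampled size, so the class weight is n_sampled:
  Region C: 360 × 72 = 25,920
  Region E: 60 × 73.3 = 4398
  Region D: 120 × 55.2 = 6624
  Region B: 120 × 77.3 = 9276
Adjusted estimate = 46,218 / 660 = 70.0273 → 70.0%.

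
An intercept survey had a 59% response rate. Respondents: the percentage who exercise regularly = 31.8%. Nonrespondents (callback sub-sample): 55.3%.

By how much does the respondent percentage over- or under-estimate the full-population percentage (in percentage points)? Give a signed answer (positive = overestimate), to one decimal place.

Nonresponse fraction = 1 − 0.59 = 0.41.
Bias = (nonresponse fraction) × (respondent percentage − nonrespondent percentage)
     = 0.41 × (31.8 − 55.3) = 0.41 × -23.5 = -9.635.

-9.6 percentage points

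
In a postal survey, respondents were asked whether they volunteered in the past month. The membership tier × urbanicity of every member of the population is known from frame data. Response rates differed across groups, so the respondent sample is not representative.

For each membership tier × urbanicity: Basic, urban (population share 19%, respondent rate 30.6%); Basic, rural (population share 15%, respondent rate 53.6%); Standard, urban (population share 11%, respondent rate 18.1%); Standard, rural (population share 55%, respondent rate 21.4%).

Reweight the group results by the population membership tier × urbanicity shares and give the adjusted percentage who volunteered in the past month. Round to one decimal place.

27.6%

Reweight to the known membership tier × urbanicity distribution:
  Basic, urban: 0.19 × 30.6 = 5.814
  Basic, rural: 0.15 × 53.6 = 8.04
  Standard, urban: 0.11 × 18.1 = 1.991
  Standard, rural: 0.55 × 21.4 = 11.77
Post-stratified estimate = 27.615 → 27.6%.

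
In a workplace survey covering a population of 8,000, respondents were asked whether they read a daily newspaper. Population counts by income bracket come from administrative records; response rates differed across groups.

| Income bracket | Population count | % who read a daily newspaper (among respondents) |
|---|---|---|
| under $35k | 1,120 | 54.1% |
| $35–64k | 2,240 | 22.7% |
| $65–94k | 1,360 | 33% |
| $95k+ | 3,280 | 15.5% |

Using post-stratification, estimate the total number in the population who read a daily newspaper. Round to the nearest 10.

Estimated count per cell = population count × respondent percentage:
  under $35k: 1,120 × 54.1% = 605.92
  $35–64k: 2,240 × 22.7% = 508.48
  $65–94k: 1,360 × 33% = 448.8
  $95k+: 3,280 × 15.5% = 508.4
Estimated total = 2071.6 → 2,070.

2,070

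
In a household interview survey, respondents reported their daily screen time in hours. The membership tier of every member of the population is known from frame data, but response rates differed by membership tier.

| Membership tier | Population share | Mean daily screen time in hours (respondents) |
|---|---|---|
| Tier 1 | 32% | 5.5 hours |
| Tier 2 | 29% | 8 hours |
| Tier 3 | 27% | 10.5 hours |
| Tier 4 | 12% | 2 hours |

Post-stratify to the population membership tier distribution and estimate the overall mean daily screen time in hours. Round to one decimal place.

Each cell contributes population-share × respondent value:
  Tier 1: 0.32 × 5.5 = 1.76
  Tier 2: 0.29 × 8 = 2.32
  Tier 3: 0.27 × 10.5 = 2.835
  Tier 4: 0.12 × 2 = 0.24
Post-stratified estimate = 7.155 → 7.2.

7.2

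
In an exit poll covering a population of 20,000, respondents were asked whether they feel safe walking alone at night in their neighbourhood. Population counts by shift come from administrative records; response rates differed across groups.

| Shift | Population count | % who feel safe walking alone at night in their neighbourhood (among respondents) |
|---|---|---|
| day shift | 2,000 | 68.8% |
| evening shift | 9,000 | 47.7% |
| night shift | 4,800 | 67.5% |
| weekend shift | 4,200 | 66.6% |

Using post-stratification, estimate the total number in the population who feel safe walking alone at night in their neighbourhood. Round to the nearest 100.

Apply each group's respondent rate to its population count:
  day shift: 2,000 × 68.8% = 1376
  evening shift: 9,000 × 47.7% = 4293
  night shift: 4,800 × 67.5% = 3240
  weekend shift: 4,200 × 66.6% = 2797.2
Estimated total = 11706.2 → 11,700.

11,700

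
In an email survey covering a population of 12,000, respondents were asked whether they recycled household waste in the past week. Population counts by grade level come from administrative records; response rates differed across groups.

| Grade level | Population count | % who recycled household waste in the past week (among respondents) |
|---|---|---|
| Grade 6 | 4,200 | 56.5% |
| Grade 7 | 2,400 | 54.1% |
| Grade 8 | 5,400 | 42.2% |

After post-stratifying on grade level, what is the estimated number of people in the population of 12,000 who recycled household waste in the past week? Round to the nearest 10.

5,950

Apply each group's respondent rate to its population count:
  Grade 6: 4,200 × 56.5% = 2373
  Grade 7: 2,400 × 54.1% = 1298.4
  Grade 8: 5,400 × 42.2% = 2278.8
Estimated total = 5950.2 → 5,950.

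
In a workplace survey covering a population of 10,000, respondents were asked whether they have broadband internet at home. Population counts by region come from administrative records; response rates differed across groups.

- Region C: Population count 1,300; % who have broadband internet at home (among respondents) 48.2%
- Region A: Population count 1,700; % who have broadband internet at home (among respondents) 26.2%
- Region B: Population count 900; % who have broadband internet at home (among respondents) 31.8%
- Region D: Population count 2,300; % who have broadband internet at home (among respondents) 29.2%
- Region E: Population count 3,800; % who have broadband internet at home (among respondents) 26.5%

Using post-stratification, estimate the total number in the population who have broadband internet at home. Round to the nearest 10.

3,040

Each cell contributes its population count × the respondent rate:
  Region C: 1,300 × 48.2% = 626.6
  Region A: 1,700 × 26.2% = 445.4
  Region B: 900 × 31.8% = 286.2
  Region D: 2,300 × 29.2% = 671.6
  Region E: 3,800 × 26.5% = 1007
Estimated total = 3036.8 → 3,040.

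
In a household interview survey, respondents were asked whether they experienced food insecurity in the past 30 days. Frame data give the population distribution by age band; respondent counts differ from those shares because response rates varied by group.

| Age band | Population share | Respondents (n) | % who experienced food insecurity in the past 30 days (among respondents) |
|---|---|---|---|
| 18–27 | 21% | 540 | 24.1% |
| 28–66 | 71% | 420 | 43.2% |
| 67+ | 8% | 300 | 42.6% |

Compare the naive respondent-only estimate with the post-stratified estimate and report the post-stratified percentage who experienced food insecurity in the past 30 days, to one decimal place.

39.1%

Naive respondent-only estimate (weights = respondent counts):
  (540/1260)×24.1 + (420/1260)×43.2 + (300/1260)×42.6 = 34.8714%
Reweighting by population age band shares:
  0.21×24.1 + 0.71×43.2 + 0.08×42.6 = 39.141%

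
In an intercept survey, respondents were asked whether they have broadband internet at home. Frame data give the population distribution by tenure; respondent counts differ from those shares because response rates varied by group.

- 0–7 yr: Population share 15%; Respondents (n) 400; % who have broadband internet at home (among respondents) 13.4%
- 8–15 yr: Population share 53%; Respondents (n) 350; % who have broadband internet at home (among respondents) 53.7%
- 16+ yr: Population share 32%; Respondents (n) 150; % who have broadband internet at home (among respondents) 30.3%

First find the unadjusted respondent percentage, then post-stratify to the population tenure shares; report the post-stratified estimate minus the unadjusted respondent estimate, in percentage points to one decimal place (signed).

Without adjustment, the pooled respondent share is:
  (400/900)×13.4 + (350/900)×53.7 + (150/900)×30.3 = 31.8889%
Post-stratifying to population shares instead:
  0.15×13.4 + 0.53×53.7 + 0.32×30.3 = 40.167%
Difference = 40.167 − 31.8889 = 8.2781 pp.

+8.3 percentage points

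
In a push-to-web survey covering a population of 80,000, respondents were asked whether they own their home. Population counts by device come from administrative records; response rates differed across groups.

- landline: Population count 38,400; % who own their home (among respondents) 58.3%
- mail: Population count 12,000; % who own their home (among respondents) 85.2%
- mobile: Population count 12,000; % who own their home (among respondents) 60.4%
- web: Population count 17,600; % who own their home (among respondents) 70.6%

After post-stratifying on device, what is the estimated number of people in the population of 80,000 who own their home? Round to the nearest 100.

Apply each group's respondent rate to its population count:
  landline: 38,400 × 58.3% = 22387.2
  mail: 12,000 × 85.2% = 10,224
  mobile: 12,000 × 60.4% = 7248
  web: 17,600 × 70.6% = 12425.6
Estimated total = 52284.8 → 52,300.

52,300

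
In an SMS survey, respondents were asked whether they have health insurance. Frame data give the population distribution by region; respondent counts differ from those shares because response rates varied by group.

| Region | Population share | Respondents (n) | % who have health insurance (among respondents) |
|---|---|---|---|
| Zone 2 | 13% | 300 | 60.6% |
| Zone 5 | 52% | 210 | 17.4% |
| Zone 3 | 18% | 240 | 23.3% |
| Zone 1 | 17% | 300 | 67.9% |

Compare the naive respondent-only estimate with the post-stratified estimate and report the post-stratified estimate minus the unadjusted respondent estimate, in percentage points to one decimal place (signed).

Without adjustment, the pooled respondent share is:
  (300/1050)×60.6 + (210/1050)×17.4 + (240/1050)×23.3 + (300/1050)×67.9 = 45.52%
Post-stratifying to population shares instead:
  0.13×60.6 + 0.52×17.4 + 0.18×23.3 + 0.17×67.9 = 32.663%
Difference = 32.663 − 45.52 = -12.857 pp.

-12.9 percentage points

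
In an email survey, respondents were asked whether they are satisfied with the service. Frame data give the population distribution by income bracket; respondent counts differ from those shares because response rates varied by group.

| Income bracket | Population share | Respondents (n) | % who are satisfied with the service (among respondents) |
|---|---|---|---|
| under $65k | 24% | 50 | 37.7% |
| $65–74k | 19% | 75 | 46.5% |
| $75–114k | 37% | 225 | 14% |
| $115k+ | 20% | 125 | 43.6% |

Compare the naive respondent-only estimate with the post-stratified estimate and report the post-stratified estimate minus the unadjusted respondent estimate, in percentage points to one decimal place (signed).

Unadjusted (pooled respondent) estimate weights by respondent counts:
  (50/475)×37.7 + (75/475)×46.5 + (225/475)×14 + (125/475)×43.6 = 29.4158%
Post-stratifying to population shares instead:
  0.24×37.7 + 0.19×46.5 + 0.37×14 + 0.2×43.6 = 31.783%
Difference = 31.783 − 29.4158 = 2.3672 pp.

+2.4 percentage points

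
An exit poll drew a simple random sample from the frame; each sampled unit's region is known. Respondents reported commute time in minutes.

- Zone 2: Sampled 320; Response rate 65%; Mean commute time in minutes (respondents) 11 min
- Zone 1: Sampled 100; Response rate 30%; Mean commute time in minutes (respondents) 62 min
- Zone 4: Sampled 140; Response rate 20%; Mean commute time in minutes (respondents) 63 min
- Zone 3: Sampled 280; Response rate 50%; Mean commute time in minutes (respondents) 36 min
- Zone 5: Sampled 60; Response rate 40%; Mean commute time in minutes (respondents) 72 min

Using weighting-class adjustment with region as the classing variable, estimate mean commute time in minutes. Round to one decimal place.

Inverse-response-rate weighting restores each class to its sampled count, so class totals weight by n_sampled:
  Zone 2: 320 × 11 = 3520
  Zone 1: 100 × 62 = 6200
  Zone 4: 140 × 63 = 8820
  Zone 3: 280 × 36 = 10,080
  Zone 5: 60 × 72 = 4320
Adjusted estimate = 32,940 / 900 = 36.6 → 36.6.

36.6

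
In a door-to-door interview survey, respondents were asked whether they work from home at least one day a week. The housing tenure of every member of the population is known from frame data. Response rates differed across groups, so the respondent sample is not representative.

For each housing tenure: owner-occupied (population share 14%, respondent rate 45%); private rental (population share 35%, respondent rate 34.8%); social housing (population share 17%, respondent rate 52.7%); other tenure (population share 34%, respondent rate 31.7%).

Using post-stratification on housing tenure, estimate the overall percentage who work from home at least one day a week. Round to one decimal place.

Weight each group's respondent value by its population share:
  owner-occupied: 0.14 × 45 = 6.3
  private rental: 0.35 × 34.8 = 12.18
  social housing: 0.17 × 52.7 = 8.959
  other tenure: 0.34 × 31.7 = 10.778
Post-stratified estimate = 38.217 → 38.2%.

38.2%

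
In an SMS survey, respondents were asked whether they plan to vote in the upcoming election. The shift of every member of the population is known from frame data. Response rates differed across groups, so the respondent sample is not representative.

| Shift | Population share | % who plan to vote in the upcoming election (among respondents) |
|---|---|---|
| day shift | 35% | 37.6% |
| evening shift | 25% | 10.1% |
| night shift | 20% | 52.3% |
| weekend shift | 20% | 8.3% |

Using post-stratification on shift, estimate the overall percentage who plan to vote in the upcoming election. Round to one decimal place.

Reweight to the known shift distribution:
  day shift: 0.35 × 37.6 = 13.16
  evening shift: 0.25 × 10.1 = 2.525
  night shift: 0.2 × 52.3 = 10.46
  weekend shift: 0.2 × 8.3 = 1.66
Post-stratified estimate = 27.805 → 27.8%.

27.8%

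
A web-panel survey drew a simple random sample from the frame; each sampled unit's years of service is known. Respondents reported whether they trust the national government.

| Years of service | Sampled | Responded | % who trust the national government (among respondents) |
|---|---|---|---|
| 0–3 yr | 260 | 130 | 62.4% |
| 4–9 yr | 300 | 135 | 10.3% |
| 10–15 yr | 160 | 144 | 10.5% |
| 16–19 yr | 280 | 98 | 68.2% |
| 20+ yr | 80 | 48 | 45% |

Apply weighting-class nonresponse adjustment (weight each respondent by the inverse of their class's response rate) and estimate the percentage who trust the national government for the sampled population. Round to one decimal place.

40.5%

Response rates by class: 0–3 yr 130/260 = 50%, 4–9 yr 135/300 = 45%, 10–15 yr 144/160 = 90%, 16–19 yr 98/280 = 35%, 20+ yr 48/80 = 60%.
Inverse-response-rate weighting restores each class to its sampled count, so class totals weight by n_sampled:
  0–3 yr: 260 × 62.4 = 16,224
  4–9 yr: 300 × 10.3 = 3090
  10–15 yr: 160 × 10.5 = 1680
  16–19 yr: 280 × 68.2 = 19,096
  20+ yr: 80 × 45 = 3600
Adjusted estimate = 43,690 / 1,080 = 40.4537 → 40.5%.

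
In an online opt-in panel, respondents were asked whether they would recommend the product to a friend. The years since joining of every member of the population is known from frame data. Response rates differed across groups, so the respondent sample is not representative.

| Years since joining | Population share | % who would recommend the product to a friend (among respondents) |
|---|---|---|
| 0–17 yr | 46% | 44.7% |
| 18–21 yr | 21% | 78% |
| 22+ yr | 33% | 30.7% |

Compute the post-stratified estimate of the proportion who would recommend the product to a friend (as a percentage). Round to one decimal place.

47.1%

Weight each group's respondent value by its population share:
  0–17 yr: 0.46 × 44.7 = 20.562
  18–21 yr: 0.21 × 78 = 16.38
  22+ yr: 0.33 × 30.7 = 10.131
Post-stratified estimate = 47.073 → 47.1%.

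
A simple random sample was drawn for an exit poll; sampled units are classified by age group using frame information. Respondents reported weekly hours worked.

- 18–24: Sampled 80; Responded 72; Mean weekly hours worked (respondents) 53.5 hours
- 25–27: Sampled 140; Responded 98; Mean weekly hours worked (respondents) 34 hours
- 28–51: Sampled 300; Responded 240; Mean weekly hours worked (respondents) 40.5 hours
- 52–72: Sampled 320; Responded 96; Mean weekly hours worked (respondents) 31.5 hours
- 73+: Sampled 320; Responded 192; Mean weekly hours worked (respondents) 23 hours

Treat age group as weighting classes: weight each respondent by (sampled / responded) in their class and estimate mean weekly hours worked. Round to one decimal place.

Class response rates: 18–24 72/80 = 90%, 25–27 98/140 = 70%, 28–51 240/300 = 80%, 52–72 96/320 = 30%, 73+ 192/320 = 60%.
Each respondent's weight = sampled/responded in their class; summing within a class gives n_sampled, so:
  18–24: 80 × 53.5 = 4280
  25–27: 140 × 34 = 4760
  28–51: 300 × 40.5 = 12,150
  52–72: 320 × 31.5 = 10,080
  73+: 320 × 23 = 7360
Adjusted estimate = 38,630 / 1,160 = 33.3017 → 33.3.

33.3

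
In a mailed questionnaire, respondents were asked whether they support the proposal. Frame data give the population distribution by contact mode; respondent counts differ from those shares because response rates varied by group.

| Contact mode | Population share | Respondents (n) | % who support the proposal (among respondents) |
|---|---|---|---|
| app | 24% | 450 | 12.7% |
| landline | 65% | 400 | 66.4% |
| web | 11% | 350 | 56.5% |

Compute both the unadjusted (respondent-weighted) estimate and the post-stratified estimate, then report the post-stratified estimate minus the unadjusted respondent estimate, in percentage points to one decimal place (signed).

+9.0 percentage points

Naive respondent-only estimate (weights = respondent counts):
  (450/1200)×12.7 + (400/1200)×66.4 + (350/1200)×56.5 = 43.375%
Post-stratified estimate weights by population shares:
  0.24×12.7 + 0.65×66.4 + 0.11×56.5 = 52.423%
Difference = 52.423 − 43.375 = 9.048 pp.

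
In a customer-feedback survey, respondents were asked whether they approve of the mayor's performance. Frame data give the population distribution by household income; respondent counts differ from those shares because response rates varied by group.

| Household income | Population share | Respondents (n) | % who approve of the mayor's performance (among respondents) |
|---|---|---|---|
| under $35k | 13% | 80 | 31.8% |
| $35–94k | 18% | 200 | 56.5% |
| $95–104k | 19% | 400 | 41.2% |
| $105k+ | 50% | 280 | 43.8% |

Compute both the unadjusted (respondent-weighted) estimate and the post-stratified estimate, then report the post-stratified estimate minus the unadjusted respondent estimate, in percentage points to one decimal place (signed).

-0.3 percentage points

Without adjustment, the pooled respondent share is:
  (80/960)×31.8 + (200/960)×56.5 + (400/960)×41.2 + (280/960)×43.8 = 44.3625%
Reweighting by population household income shares:
  0.13×31.8 + 0.18×56.5 + 0.19×41.2 + 0.5×43.8 = 44.032%
Difference = 44.032 − 44.3625 = -0.3305 pp.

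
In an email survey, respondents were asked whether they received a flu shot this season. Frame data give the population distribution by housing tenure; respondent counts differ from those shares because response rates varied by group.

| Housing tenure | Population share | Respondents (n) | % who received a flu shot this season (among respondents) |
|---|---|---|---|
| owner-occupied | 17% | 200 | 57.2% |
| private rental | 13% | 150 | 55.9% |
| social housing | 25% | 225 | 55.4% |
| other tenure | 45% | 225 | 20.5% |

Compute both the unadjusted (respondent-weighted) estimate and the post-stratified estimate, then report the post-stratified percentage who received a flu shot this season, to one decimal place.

40.1%

Naive respondent-only estimate (weights = respondent counts):
  (200/800)×57.2 + (150/800)×55.9 + (225/800)×55.4 + (225/800)×20.5 = 46.1281%
Post-stratifying to population shares instead:
  0.17×57.2 + 0.13×55.9 + 0.25×55.4 + 0.45×20.5 = 40.066%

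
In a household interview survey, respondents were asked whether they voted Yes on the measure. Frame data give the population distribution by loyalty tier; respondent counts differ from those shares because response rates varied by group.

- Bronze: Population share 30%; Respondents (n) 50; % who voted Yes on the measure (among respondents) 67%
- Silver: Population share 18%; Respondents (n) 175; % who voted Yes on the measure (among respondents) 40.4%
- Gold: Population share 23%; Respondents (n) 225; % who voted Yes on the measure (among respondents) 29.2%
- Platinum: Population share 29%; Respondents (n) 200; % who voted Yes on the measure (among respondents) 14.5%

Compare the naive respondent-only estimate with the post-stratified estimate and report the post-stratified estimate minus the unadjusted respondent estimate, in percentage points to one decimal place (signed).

Unadjusted (pooled respondent) estimate weights by respondent counts:
  (50/650)×67 + (175/650)×40.4 + (225/650)×29.2 + (200/650)×14.5 = 30.6%
Reweighting by population loyalty tier shares:
  0.3×67 + 0.18×40.4 + 0.23×29.2 + 0.29×14.5 = 38.293%
Difference = 38.293 − 30.6 = 7.693 pp.

+7.7 percentage points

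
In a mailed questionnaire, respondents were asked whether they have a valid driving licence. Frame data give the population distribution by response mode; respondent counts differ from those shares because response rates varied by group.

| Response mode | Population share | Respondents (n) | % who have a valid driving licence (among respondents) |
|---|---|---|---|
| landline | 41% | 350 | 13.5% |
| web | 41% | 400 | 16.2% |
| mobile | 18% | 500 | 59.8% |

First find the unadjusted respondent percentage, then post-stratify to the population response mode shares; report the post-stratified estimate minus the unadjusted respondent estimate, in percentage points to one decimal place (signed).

Unadjusted (pooled respondent) estimate weights by respondent counts:
  (350/1250)×13.5 + (400/1250)×16.2 + (500/1250)×59.8 = 32.884%
Post-stratified estimate weights by population shares:
  0.41×13.5 + 0.41×16.2 + 0.18×59.8 = 22.941%
Difference = 22.941 − 32.884 = -9.943 pp.

-9.9 percentage points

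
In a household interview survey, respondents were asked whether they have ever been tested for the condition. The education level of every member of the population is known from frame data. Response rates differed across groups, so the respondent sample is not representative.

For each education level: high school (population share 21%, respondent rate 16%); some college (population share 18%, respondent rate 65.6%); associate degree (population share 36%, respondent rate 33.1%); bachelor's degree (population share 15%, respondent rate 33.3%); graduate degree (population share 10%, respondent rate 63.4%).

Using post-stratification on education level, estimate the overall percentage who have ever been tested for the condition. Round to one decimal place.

38.4%

Weight each group's respondent value by its population share:
  high school: 0.21 × 16 = 3.36
  some college: 0.18 × 65.6 = 11.808
  associate degree: 0.36 × 33.1 = 11.916
  bachelor's degree: 0.15 × 33.3 = 4.995
  graduate degree: 0.1 × 63.4 = 6.34
Post-stratified estimate = 38.419 → 38.4%.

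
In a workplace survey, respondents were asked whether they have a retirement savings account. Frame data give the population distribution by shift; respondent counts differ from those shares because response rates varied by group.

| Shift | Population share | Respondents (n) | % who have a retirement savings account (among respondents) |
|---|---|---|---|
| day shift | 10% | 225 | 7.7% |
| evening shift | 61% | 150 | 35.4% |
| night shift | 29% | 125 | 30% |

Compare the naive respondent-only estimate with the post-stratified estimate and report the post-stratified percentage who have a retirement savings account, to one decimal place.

31.1%

Without adjustment, the pooled respondent share is:
  (225/500)×7.7 + (150/500)×35.4 + (125/500)×30 = 21.585%
Post-stratified estimate weights by population shares:
  0.1×7.7 + 0.61×35.4 + 0.29×30 = 31.064%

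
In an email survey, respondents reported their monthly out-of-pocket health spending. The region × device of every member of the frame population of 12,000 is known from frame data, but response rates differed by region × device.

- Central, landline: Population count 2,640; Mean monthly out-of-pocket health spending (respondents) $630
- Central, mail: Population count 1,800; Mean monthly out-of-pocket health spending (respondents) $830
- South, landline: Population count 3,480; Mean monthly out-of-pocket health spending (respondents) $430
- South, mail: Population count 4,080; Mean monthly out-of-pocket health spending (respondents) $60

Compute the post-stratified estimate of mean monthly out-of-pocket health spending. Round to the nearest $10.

Weight each group's respondent value by its population share:
  Central, landline: (2,640/12,000) × 630 = 138.6
  Central, mail: (1,800/12,000) × 830 = 124.5
  South, landline: (3,480/12,000) × 430 = 124.7
  South, mail: (4,080/12,000) × 60 = 20.4
Post-stratified estimate = 408.2 → $410.

$410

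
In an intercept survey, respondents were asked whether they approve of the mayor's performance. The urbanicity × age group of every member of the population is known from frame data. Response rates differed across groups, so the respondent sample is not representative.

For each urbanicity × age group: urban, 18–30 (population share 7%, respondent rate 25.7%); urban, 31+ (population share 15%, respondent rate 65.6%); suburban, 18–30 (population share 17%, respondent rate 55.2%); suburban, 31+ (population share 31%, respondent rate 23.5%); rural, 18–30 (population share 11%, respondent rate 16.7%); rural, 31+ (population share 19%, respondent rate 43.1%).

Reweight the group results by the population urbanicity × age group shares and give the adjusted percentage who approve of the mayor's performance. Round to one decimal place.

Weight each group's respondent value by its population share:
  urban, 18–30: 0.07 × 25.7 = 1.799
  urban, 31+: 0.15 × 65.6 = 9.84
  suburban, 18–30: 0.17 × 55.2 = 9.384
  suburban, 31+: 0.31 × 23.5 = 7.285
  rural, 18–30: 0.11 × 16.7 = 1.837
  rural, 31+: 0.19 × 43.1 = 8.189
Post-stratified estimate = 38.334 → 38.3%.

38.3%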